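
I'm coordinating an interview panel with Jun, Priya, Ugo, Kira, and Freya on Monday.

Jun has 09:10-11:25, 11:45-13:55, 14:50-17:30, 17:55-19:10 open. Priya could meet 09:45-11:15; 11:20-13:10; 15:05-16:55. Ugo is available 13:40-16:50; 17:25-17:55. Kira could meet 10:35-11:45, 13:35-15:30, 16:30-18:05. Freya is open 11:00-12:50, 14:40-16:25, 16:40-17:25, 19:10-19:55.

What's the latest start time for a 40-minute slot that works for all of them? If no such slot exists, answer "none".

Jun ∩ Priya: 09:45-11:15, 11:20-11:25, 11:45-13:10, 15:05-16:55.
Jun ∩ Priya ∩ Ugo: 15:05-16:50.
Jun ∩ Priya ∩ Ugo ∩ Kira: 15:05-15:30, 16:30-16:50.
Jun ∩ Priya ∩ Ugo ∩ Kira ∩ Freya: 15:05-15:30, 16:40-16:50.
No common window is at least 40 minutes long.

none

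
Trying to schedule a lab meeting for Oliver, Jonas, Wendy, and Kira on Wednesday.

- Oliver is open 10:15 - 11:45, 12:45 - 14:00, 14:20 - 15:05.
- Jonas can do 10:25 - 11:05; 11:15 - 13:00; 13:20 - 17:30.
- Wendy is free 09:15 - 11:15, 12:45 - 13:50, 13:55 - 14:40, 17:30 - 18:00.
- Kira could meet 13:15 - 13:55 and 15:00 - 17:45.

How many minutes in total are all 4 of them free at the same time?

Oliver ∩ Jonas: 10:25-11:05, 11:15-11:45, 12:45-13:00, 13:20-14:00, 14:20-15:05.
Oliver ∩ Jonas ∩ Wendy: 10:25-11:05, 12:45-13:00, 13:20-13:50, 13:55-14:00, 14:20-14:40.
Oliver ∩ Jonas ∩ Wendy ∩ Kira: 13:20-13:50.
That's a single block of 30 minutes.

30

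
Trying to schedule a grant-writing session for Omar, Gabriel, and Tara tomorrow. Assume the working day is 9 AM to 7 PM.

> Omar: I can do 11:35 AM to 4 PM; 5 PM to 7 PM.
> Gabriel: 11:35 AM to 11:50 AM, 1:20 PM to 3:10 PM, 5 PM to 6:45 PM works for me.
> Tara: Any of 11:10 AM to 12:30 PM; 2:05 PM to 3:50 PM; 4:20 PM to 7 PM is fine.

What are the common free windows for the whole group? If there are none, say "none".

Omar ∩ Gabriel: 11:35-11:50, 13:20-15:10, 17:00-18:45.
Omar ∩ Gabriel ∩ Tara: 11:35-11:50, 14:05-15:10, 17:00-18:45.

11:35-11:50, 14:05-15:10, 17:00-18:45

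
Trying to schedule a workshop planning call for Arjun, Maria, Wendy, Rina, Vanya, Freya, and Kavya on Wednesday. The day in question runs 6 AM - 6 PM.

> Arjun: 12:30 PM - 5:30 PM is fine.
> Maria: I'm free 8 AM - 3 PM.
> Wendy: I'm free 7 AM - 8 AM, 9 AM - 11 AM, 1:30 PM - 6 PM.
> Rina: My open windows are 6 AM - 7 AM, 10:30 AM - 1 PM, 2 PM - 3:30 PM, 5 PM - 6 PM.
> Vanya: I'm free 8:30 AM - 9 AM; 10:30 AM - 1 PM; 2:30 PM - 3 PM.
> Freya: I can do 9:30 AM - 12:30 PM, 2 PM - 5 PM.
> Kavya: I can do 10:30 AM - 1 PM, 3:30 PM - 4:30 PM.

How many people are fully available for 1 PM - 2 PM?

Arjun and Maria can make the full 13:00-14:00 slot — that's 2.

2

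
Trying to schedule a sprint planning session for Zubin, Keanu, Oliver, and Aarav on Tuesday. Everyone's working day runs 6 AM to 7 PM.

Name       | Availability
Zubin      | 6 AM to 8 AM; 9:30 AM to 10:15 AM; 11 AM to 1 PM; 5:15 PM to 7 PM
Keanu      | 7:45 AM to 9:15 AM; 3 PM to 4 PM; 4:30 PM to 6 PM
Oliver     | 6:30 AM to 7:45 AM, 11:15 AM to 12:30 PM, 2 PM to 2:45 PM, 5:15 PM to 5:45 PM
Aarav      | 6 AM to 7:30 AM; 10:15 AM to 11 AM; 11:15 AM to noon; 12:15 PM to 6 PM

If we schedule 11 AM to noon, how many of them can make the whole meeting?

Zubin can make the full 11:00-12:00 slot — that's 1.

1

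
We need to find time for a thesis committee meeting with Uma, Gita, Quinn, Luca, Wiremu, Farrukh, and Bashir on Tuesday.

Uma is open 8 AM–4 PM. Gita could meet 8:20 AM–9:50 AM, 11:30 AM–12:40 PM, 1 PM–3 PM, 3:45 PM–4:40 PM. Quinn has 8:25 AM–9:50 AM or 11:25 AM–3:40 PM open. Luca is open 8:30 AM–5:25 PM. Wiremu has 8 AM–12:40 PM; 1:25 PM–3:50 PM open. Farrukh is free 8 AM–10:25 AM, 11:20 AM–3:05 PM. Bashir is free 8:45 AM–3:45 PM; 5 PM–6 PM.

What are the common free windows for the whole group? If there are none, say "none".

Uma ∩ Gita: 08:20-09:50, 11:30-12:40, 13:00-15:00, 15:45-16:00.
Uma ∩ Gita ∩ Quinn: 08:25-09:50, 11:30-12:40, 13:00-15:00.
Uma ∩ Gita ∩ Quinn ∩ Luca: 08:30-09:50, 11:30-12:40, 13:00-15:00.
Uma ∩ Gita ∩ Quinn ∩ Luca ∩ Wiremu: 08:30-09:50, 11:30-12:40, 13:25-15:00.
Uma ∩ Gita ∩ Quinn ∩ Luca ∩ Wiremu ∩ Farrukh: 08:30-09:50, 11:30-12:40, 13:25-15:00.
Uma ∩ Gita ∩ Quinn ∩ Luca ∩ Wiremu ∩ Farrukh ∩ Bashir: 08:45-09:50, 11:30-12:40, 13:25-15:00.

08:45-09:50, 11:30-12:40, 13:25-15:00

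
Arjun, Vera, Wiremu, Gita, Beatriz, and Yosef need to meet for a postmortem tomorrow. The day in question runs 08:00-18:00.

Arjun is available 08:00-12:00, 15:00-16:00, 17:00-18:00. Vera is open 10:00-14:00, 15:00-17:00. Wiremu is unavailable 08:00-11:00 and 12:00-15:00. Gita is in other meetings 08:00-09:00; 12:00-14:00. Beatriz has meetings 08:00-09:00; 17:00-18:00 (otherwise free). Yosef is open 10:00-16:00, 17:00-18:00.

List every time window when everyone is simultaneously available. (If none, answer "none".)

11:00-12:00, 15:00-16:00

Arjun free: 08:00-12:00, 15:00-16:00, 17:00-18:00.
Vera free: 10:00-14:00, 15:00-17:00.
Wiremu free: 11:00-12:00, 15:00-18:00 (invert busy blocks within the working day).
Gita free: 09:00-12:00, 14:00-18:00 (invert busy blocks within the working day).
Beatriz free: 09:00-17:00 (invert busy blocks within the working day).
Yosef free: 10:00-16:00, 17:00-18:00.
Arjun ∩ Vera: 10:00-12:00, 15:00-16:00.
Arjun ∩ Vera ∩ Wiremu: 11:00-12:00, 15:00-16:00.
Arjun ∩ Vera ∩ Wiremu ∩ Gita: 11:00-12:00, 15:00-16:00.
Arjun ∩ Vera ∩ Wiremu ∩ Gita ∩ Beatriz: 11:00-12:00, 15:00-16:00.
Arjun ∩ Vera ∩ Wiremu ∩ Gita ∩ Beatriz ∩ Yosef: 11:00-12:00, 15:00-16:00.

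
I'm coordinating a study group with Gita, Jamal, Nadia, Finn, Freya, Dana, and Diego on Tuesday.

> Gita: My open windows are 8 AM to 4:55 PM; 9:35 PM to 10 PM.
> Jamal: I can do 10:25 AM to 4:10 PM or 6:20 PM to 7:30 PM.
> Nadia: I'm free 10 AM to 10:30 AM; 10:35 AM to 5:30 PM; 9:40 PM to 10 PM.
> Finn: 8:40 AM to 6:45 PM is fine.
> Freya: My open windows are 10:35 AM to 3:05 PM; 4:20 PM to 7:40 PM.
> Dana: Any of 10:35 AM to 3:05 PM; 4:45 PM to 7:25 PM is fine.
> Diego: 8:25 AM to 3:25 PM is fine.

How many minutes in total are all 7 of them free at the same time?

Gita ∩ Jamal: 10:25-16:10.
Gita ∩ Jamal ∩ Nadia: 10:25-10:30, 10:35-16:10.
Gita ∩ Jamal ∩ Nadia ∩ Finn: 10:25-10:30, 10:35-16:10.
Gita ∩ Jamal ∩ Nadia ∩ Finn ∩ Freya: 10:35-15:05.
Gita ∩ Jamal ∩ Nadia ∩ Finn ∩ Freya ∩ Dana: 10:35-15:05.
Gita ∩ Jamal ∩ Nadia ∩ Finn ∩ Freya ∩ Dana ∩ Diego: 10:35-15:05.
Those are the intersection windows.
That's a single block of 270 minutes.

270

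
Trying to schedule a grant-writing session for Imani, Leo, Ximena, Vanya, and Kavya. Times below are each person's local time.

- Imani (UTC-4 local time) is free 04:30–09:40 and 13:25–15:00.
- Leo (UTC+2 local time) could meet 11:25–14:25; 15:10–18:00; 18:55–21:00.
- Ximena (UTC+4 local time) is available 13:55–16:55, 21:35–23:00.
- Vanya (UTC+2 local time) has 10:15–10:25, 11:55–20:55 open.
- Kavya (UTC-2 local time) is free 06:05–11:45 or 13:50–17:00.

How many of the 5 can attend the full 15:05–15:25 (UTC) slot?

2

Imani in UTC: 08:30-13:40, 17:25-19:00 (add 4h to convert from UTC-4).
Leo in UTC: 09:25-12:25, 13:10-16:00, 16:55-19:00 (subtract 2h to convert from UTC+2).
Ximena in UTC: 09:55-12:55, 17:35-19:00 (subtract 4h to convert from UTC+4).
Vanya in UTC: 08:15-08:25, 09:55-18:55 (subtract 2h to convert from UTC+2).
Kavya in UTC: 08:05-13:45, 15:50-19:00 (add 2h to convert from UTC-2).
Leo and Vanya can make the full 15:05-15:25 slot — that's 2.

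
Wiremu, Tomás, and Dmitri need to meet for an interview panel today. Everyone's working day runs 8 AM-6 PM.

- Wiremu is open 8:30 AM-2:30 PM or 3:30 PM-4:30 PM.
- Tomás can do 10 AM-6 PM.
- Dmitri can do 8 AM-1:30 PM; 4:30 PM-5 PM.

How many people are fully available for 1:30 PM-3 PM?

Tomás can make the full 13:30-15:00 slot — that's 1.

1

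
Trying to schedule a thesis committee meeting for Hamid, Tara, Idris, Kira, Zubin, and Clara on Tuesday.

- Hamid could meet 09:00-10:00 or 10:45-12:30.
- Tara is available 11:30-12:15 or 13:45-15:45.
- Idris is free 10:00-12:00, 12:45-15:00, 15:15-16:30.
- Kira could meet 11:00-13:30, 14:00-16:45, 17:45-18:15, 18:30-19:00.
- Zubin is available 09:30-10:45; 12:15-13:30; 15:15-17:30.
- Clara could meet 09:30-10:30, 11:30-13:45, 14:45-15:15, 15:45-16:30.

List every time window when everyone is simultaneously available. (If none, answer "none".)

none

Hamid ∩ Tara: 11:30-12:15.
Hamid ∩ Tara ∩ Idris: 11:30-12:00.
Hamid ∩ Tara ∩ Idris ∩ Kira: 11:30-12:00.
Hamid ∩ Tara ∩ Idris ∩ Kira ∩ Zubin: ∅.
Hamid ∩ Tara ∩ Idris ∩ Kira ∩ Zubin ∩ Clara: ∅.
There is no time when everyone is free.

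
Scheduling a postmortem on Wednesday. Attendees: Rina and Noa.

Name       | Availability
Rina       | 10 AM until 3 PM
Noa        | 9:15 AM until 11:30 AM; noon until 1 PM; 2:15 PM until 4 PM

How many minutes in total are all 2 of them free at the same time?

Rina ∩ Noa: 10:00-11:30, 12:00-13:00, 14:15-15:00.
Summing the common windows: 90 + 60 + 45 = 195 minutes.

195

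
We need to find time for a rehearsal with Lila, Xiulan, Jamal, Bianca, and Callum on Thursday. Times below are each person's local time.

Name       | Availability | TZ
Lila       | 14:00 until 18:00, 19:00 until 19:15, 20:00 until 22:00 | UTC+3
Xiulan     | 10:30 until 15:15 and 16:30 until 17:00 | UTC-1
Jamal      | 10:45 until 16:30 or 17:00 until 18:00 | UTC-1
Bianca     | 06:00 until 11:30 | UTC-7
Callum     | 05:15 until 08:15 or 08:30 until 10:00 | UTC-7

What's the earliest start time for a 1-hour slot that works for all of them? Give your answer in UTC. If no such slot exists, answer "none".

Lila in UTC: 11:00-15:00, 16:00-16:15, 17:00-19:00 (subtract 3h to convert from UTC+3).
Xiulan in UTC: 11:30-16:15, 17:30-18:00 (add 1h to convert from UTC-1).
Jamal in UTC: 11:45-17:30, 18:00-19:00 (add 1h to convert from UTC-1).
Bianca in UTC: 13:00-18:30 (add 7h to convert from UTC-7).
Callum in UTC: 12:15-15:15, 15:30-17:00 (add 7h to convert from UTC-7).
Lila ∩ Xiulan: 11:30-15:00, 16:00-16:15, 17:30-18:00.
Lila ∩ Xiulan ∩ Jamal: 11:45-15:00, 16:00-16:15.
Lila ∩ Xiulan ∩ Jamal ∩ Bianca: 13:00-15:00, 16:00-16:15.
Lila ∩ Xiulan ∩ Jamal ∩ Bianca ∩ Callum: 13:00-15:00, 16:00-16:15.
The first common window of at least 60 minutes is 13:00-15:00, so the earliest start is 13:00.

13:00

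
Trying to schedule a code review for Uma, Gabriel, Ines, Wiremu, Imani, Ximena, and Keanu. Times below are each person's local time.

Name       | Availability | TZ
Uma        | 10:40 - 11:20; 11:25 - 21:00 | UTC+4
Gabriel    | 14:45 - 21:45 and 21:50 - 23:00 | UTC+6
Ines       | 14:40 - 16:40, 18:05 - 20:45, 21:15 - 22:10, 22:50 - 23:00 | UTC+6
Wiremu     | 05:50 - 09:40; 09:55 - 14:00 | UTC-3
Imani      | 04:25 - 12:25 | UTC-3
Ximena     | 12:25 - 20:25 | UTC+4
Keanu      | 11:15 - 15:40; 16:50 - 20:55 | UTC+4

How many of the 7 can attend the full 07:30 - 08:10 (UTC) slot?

Uma in UTC: 06:40-07:20, 07:25-17:00 (subtract 4h to convert from UTC+4).
Gabriel in UTC: 08:45-15:45, 15:50-17:00 (subtract 6h to convert from UTC+6).
Ines in UTC: 08:40-10:40, 12:05-14:45, 15:15-16:10, 16:50-17:00 (subtract 6h to convert from UTC+6).
Wiremu in UTC: 08:50-12:40, 12:55-17:00 (add 3h to convert from UTC-3).
Imani in UTC: 07:25-15:25 (add 3h to convert from UTC-3).
Ximena in UTC: 08:25-16:25 (subtract 4h to convert from UTC+4).
Keanu in UTC: 07:15-11:40, 12:50-16:55 (subtract 4h to convert from UTC+4).
Uma, Imani, and Keanu can make the full 07:30-08:10 slot — that's 3.

3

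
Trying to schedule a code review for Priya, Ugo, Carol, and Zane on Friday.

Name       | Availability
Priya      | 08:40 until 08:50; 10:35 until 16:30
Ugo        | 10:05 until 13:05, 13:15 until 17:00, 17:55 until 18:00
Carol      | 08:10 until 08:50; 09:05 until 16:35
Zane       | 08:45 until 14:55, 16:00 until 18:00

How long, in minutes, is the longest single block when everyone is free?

150

Priya ∩ Ugo: 10:35-13:05, 13:15-16:30.
Priya ∩ Ugo ∩ Carol: 10:35-13:05, 13:15-16:30.
Priya ∩ Ugo ∩ Carol ∩ Zane: 10:35-13:05, 13:15-14:55, 16:00-16:30.
Those are the intersection windows.
The longest is 10:35-13:05 at 150 minutes.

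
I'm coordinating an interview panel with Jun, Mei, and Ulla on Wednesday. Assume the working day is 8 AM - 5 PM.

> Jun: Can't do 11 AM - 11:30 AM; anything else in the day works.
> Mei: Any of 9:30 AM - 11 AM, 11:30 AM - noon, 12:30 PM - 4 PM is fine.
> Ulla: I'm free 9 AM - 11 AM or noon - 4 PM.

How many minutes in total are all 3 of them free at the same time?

Jun free: 08:00-11:00, 11:30-17:00 (invert busy blocks within the working day).
Mei free: 09:30-11:00, 11:30-12:00, 12:30-16:00.
Ulla free: 09:00-11:00, 12:00-16:00.
Jun ∩ Mei: 09:30-11:00, 11:30-12:00, 12:30-16:00.
Jun ∩ Mei ∩ Ulla: 09:30-11:00, 12:30-16:00.
Those are the intersection windows.
Summing the common windows: 90 + 210 = 300 minutes.

300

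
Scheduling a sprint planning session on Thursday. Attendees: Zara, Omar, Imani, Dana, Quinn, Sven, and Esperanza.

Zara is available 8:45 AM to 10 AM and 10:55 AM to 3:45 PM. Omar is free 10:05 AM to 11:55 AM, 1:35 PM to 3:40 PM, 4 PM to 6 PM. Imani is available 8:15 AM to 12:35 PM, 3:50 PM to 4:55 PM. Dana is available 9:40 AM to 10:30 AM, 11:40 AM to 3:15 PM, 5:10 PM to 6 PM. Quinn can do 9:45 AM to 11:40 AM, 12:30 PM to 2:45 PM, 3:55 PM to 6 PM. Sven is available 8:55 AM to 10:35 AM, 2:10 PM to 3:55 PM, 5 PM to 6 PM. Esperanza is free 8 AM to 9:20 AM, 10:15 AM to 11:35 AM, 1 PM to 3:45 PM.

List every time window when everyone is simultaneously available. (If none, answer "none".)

none

Zara ∩ Omar: 10:55-11:55, 13:35-15:40.
Zara ∩ Omar ∩ Imani: 10:55-11:55.
Zara ∩ Omar ∩ Imani ∩ Dana: 11:40-11:55.
Zara ∩ Omar ∩ Imani ∩ Dana ∩ Quinn: ∅.
Zara ∩ Omar ∩ Imani ∩ Dana ∩ Quinn ∩ Sven: ∅.
Zara ∩ Omar ∩ Imani ∩ Dana ∩ Quinn ∩ Sven ∩ Esperanza: ∅.
There is no time when everyone is free.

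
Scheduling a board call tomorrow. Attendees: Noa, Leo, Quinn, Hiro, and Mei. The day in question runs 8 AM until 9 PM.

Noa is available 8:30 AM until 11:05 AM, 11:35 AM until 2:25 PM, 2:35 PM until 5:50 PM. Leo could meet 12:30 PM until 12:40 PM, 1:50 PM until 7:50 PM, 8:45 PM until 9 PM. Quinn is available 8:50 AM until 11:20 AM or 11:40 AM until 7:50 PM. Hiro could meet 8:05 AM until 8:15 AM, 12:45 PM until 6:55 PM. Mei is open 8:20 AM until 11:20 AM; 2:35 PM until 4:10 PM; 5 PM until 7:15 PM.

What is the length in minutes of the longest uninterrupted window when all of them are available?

95

Noa ∩ Leo: 12:30-12:40, 13:50-14:25, 14:35-17:50.
Noa ∩ Leo ∩ Quinn: 12:30-12:40, 13:50-14:25, 14:35-17:50.
Noa ∩ Leo ∩ Quinn ∩ Hiro: 13:50-14:25, 14:35-17:50.
Noa ∩ Leo ∩ Quinn ∩ Hiro ∩ Mei: 14:35-16:10, 17:00-17:50.
Those are the intersection windows.
The longest is 14:35-16:10 at 95 minutes.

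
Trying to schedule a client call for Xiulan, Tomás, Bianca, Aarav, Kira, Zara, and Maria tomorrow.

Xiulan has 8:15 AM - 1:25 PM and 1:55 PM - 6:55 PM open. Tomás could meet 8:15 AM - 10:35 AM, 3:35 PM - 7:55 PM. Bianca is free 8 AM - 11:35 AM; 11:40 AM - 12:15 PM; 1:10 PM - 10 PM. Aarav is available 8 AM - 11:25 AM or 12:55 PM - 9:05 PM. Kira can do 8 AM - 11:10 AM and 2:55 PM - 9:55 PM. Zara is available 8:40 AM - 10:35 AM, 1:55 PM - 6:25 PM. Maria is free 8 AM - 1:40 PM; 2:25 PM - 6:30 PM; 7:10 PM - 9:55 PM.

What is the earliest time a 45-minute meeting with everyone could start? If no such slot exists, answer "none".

08:40

Xiulan ∩ Tomás: 08:15-10:35, 15:35-18:55.
Xiulan ∩ Tomás ∩ Bianca: 08:15-10:35, 15:35-18:55.
Xiulan ∩ Tomás ∩ Bianca ∩ Aarav: 08:15-10:35, 15:35-18:55.
Xiulan ∩ Tomás ∩ Bianca ∩ Aarav ∩ Kira: 08:15-10:35, 15:35-18:55.
Xiulan ∩ Tomás ∩ Bianca ∩ Aarav ∩ Kira ∩ Zara: 08:40-10:35, 15:35-18:25.
Xiulan ∩ Tomás ∩ Bianca ∩ Aarav ∩ Kira ∩ Zara ∩ Maria: 08:40-10:35, 15:35-18:25.
The first common window of at least 45 minutes is 08:40-10:35, so the earliest start is 08:40.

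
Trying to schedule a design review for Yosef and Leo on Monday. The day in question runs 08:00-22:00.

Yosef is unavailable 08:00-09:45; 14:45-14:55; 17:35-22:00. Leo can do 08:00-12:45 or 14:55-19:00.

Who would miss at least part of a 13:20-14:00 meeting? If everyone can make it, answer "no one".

Yosef free: 09:45-14:45, 14:55-17:35 (invert busy blocks within the working day).
Leo free: 08:00-12:45, 14:55-19:00.
Yosef: free for 13:20-14:00. Leo: not fully free for 13:20-14:00.

Leo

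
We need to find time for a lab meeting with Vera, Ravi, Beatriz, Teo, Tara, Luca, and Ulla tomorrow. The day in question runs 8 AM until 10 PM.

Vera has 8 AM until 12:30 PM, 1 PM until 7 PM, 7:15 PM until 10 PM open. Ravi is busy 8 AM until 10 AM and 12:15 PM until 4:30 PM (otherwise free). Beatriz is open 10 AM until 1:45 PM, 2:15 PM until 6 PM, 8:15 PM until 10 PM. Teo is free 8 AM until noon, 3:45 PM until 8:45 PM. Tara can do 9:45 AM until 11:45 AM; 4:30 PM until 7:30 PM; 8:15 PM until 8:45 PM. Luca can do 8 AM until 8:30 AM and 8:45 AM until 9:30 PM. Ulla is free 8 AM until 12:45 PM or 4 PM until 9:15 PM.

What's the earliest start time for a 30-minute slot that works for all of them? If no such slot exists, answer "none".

Vera free: 08:00-12:30, 13:00-19:00, 19:15-22:00.
Ravi free: 10:00-12:15, 16:30-22:00 (invert busy blocks within the working day).
Beatriz free: 10:00-13:45, 14:15-18:00, 20:15-22:00.
Teo free: 08:00-12:00, 15:45-20:45.
Tara free: 09:45-11:45, 16:30-19:30, 20:15-20:45.
Luca free: 08:00-08:30, 08:45-21:30.
Ulla free: 08:00-12:45, 16:00-21:15.
Vera ∩ Ravi: 10:00-12:15, 16:30-19:00, 19:15-22:00.
Vera ∩ Ravi ∩ Beatriz: 10:00-12:15, 16:30-18:00, 20:15-22:00.
Vera ∩ Ravi ∩ Beatriz ∩ Teo: 10:00-12:00, 16:30-18:00, 20:15-20:45.
Vera ∩ Ravi ∩ Beatriz ∩ Teo ∩ Tara: 10:00-11:45, 16:30-18:00, 20:15-20:45.
Vera ∩ Ravi ∩ Beatriz ∩ Teo ∩ Tara ∩ Luca: 10:00-11:45, 16:30-18:00, 20:15-20:45.
Vera ∩ Ravi ∩ Beatriz ∩ Teo ∩ Tara ∩ Luca ∩ Ulla: 10:00-11:45, 16:30-18:00, 20:15-20:45.
The first common window of at least 30 minutes is 10:00-11:45, so the earliest start is 10:00.

10:00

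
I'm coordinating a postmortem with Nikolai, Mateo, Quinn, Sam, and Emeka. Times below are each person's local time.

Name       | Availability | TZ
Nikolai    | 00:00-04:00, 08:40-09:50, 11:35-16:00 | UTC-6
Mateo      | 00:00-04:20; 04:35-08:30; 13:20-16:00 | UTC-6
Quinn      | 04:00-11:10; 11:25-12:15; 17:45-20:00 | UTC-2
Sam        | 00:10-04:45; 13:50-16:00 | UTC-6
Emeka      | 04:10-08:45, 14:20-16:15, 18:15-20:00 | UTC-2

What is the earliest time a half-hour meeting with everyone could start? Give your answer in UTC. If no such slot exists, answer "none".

Nikolai in UTC: 06:00-10:00, 14:40-15:50, 17:35-22:00 (add 6h to convert from UTC-6).
Mateo in UTC: 06:00-10:20, 10:35-14:30, 19:20-22:00 (add 6h to convert from UTC-6).
Quinn in UTC: 06:00-13:10, 13:25-14:15, 19:45-22:00 (add 2h to convert from UTC-2).
Sam in UTC: 06:10-10:45, 19:50-22:00 (add 6h to convert from UTC-6).
Emeka in UTC: 06:10-10:45, 16:20-18:15, 20:15-22:00 (add 2h to convert from UTC-2).
Nikolai ∩ Mateo: 06:00-10:00, 19:20-22:00.
Nikolai ∩ Mateo ∩ Quinn: 06:00-10:00, 19:45-22:00.
Nikolai ∩ Mateo ∩ Quinn ∩ Sam: 06:10-10:00, 19:50-22:00.
Nikolai ∩ Mateo ∩ Quinn ∩ Sam ∩ Emeka: 06:10-10:00, 20:15-22:00.
The first common window of at least 30 minutes is 06:10-10:00, so the earliest start is 06:10.

06:10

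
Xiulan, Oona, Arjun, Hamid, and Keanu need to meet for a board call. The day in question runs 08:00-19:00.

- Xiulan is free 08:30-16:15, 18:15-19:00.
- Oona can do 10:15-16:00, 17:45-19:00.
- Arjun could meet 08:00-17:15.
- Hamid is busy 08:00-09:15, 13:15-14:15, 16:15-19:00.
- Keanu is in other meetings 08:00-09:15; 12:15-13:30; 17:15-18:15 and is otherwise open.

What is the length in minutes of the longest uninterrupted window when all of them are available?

120

Xiulan free: 08:30-16:15, 18:15-19:00.
Oona free: 10:15-16:00, 17:45-19:00.
Arjun free: 08:00-17:15.
Hamid free: 09:15-13:15, 14:15-16:15 (invert busy blocks within the working day).
Keanu free: 09:15-12:15, 13:30-17:15, 18:15-19:00 (invert busy blocks within the working day).
Xiulan ∩ Oona: 10:15-16:00, 18:15-19:00.
Xiulan ∩ Oona ∩ Arjun: 10:15-16:00.
Xiulan ∩ Oona ∩ Arjun ∩ Hamid: 10:15-13:15, 14:15-16:00.
Xiulan ∩ Oona ∩ Arjun ∩ Hamid ∩ Keanu: 10:15-12:15, 14:15-16:00.
The longest is 10:15-12:15 at 120 minutes.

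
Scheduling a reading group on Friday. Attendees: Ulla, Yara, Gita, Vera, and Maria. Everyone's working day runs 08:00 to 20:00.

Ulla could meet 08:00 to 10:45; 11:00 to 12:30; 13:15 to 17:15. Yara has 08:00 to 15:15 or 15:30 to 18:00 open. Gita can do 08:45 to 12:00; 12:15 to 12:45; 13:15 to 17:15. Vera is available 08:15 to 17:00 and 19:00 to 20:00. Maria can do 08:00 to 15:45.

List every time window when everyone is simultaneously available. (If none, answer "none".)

Ulla ∩ Yara: 08:00-10:45, 11:00-12:30, 13:15-15:15, 15:30-17:15.
Ulla ∩ Yara ∩ Gita: 08:45-10:45, 11:00-12:00, 12:15-12:30, 13:15-15:15, 15:30-17:15.
Ulla ∩ Yara ∩ Gita ∩ Vera: 08:45-10:45, 11:00-12:00, 12:15-12:30, 13:15-15:15, 15:30-17:00.
Ulla ∩ Yara ∩ Gita ∩ Vera ∩ Maria: 08:45-10:45, 11:00-12:00, 12:15-12:30, 13:15-15:15, 15:30-15:45.
Those are the intersection windows.

08:45-10:45, 11:00-12:00, 12:15-12:30, 13:15-15:15, 15:30-15:45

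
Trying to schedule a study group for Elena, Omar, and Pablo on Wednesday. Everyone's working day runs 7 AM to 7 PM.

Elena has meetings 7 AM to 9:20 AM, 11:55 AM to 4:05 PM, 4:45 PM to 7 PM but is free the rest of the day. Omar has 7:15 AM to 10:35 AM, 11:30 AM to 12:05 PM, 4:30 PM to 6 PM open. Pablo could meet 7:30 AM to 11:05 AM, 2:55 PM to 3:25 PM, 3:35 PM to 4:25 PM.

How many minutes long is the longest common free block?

75

Elena free: 09:20-11:55, 16:05-16:45 (invert busy blocks within the working day).
Omar free: 07:15-10:35, 11:30-12:05, 16:30-18:00.
Pablo free: 07:30-11:05, 14:55-15:25, 15:35-16:25.
Elena ∩ Omar: 09:20-10:35, 11:30-11:55, 16:30-16:45.
Elena ∩ Omar ∩ Pablo: 09:20-10:35.
The longest is 09:20-10:35 at 75 minutes.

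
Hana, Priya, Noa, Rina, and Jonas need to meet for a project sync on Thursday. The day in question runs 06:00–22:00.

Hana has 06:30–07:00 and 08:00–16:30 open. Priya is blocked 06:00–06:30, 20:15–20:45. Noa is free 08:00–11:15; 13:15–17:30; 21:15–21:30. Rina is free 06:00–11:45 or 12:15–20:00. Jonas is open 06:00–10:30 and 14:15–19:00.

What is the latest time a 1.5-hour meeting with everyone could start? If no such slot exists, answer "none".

Hana free: 06:30-07:00, 08:00-16:30.
Priya free: 06:30-20:15, 20:45-22:00 (invert busy blocks within the working day).
Noa free: 08:00-11:15, 13:15-17:30, 21:15-21:30.
Rina free: 06:00-11:45, 12:15-20:00.
Jonas free: 06:00-10:30, 14:15-19:00.
Hana ∩ Priya: 06:30-07:00, 08:00-16:30.
Hana ∩ Priya ∩ Noa: 08:00-11:15, 13:15-16:30.
Hana ∩ Priya ∩ Noa ∩ Rina: 08:00-11:15, 13:15-16:30.
Hana ∩ Priya ∩ Noa ∩ Rina ∩ Jonas: 08:00-10:30, 14:15-16:30.
The last common window of at least 90 minutes is 14:15-16:30; a 90-minute meeting can start as late as 15:00 and still end by 16:30.

15:00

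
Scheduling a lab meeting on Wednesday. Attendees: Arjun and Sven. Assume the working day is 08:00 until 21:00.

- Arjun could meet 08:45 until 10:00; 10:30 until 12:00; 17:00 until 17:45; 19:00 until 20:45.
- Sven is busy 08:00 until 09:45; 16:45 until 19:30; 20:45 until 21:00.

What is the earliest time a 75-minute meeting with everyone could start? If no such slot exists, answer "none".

Arjun free: 08:45-10:00, 10:30-12:00, 17:00-17:45, 19:00-20:45.
Sven free: 09:45-16:45, 19:30-20:45 (invert busy blocks within the working day).
Arjun ∩ Sven: 09:45-10:00, 10:30-12:00, 19:30-20:45.
The first common window of at least 75 minutes is 10:30-12:00, so the earliest start is 10:30.

10:30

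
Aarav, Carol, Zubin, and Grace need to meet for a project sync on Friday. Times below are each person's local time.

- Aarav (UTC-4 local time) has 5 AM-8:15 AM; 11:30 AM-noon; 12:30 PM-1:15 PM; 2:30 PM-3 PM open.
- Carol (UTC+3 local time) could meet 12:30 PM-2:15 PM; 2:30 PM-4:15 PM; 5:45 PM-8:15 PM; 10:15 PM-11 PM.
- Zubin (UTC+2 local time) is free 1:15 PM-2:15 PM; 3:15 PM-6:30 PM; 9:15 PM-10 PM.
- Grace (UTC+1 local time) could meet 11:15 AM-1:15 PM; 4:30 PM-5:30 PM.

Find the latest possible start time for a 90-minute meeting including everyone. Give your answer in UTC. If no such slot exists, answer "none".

Aarav in UTC: 09:00-12:15, 15:30-16:00, 16:30-17:15, 18:30-19:00 (add 4h to convert from UTC-4).
Carol in UTC: 09:30-11:15, 11:30-13:15, 14:45-17:15, 19:15-20:00 (subtract 3h to convert from UTC+3).
Zubin in UTC: 11:15-12:15, 13:15-16:30, 19:15-20:00 (subtract 2h to convert from UTC+2).
Grace in UTC: 10:15-12:15, 15:30-16:30 (subtract 1h to convert from UTC+1).
Aarav ∩ Carol: 09:30-11:15, 11:30-12:15, 15:30-16:00, 16:30-17:15.
Aarav ∩ Carol ∩ Zubin: 11:30-12:15, 15:30-16:00.
Aarav ∩ Carol ∩ Zubin ∩ Grace: 11:30-12:15, 15:30-16:00.
So the common availability across everyone is 11:30-12:15, 15:30-16:00.
No common window is at least 90 minutes long.

none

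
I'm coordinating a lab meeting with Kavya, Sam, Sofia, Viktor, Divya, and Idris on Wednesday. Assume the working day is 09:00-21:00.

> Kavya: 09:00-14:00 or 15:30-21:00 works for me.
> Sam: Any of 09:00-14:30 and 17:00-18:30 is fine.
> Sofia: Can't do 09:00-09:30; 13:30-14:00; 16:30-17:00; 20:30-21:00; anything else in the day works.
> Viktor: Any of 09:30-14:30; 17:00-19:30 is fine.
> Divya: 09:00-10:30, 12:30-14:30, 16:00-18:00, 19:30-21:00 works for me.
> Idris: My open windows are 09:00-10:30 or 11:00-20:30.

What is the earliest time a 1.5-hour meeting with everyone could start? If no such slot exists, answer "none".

Kavya free: 09:00-14:00, 15:30-21:00.
Sam free: 09:00-14:30, 17:00-18:30.
Sofia free: 09:30-13:30, 14:00-16:30, 17:00-20:30 (invert busy blocks within the working day).
Viktor free: 09:30-14:30, 17:00-19:30.
Divya free: 09:00-10:30, 12:30-14:30, 16:00-18:00, 19:30-21:00.
Idris free: 09:00-10:30, 11:00-20:30.
Kavya ∩ Sam: 09:00-14:00, 17:00-18:30.
Kavya ∩ Sam ∩ Sofia: 09:30-13:30, 17:00-18:30.
Kavya ∩ Sam ∩ Sofia ∩ Viktor: 09:30-13:30, 17:00-18:30.
Kavya ∩ Sam ∩ Sofia ∩ Viktor ∩ Divya: 09:30-10:30, 12:30-13:30, 17:00-18:00.
Kavya ∩ Sam ∩ Sofia ∩ Viktor ∩ Divya ∩ Idris: 09:30-10:30, 12:30-13:30, 17:00-18:00.
No common window is at least 90 minutes long.

none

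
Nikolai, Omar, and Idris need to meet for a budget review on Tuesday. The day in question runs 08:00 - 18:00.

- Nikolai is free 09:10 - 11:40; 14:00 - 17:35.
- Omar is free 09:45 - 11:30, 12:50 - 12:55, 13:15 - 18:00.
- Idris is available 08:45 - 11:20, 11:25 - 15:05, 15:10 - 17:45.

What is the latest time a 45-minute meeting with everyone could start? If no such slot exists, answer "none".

Nikolai ∩ Omar: 09:45-11:30, 14:00-17:35.
Nikolai ∩ Omar ∩ Idris: 09:45-11:20, 11:25-11:30, 14:00-15:05, 15:10-17:35.
The last common window of at least 45 minutes is 15:10-17:35; a 45-minute meeting can start as late as 16:50 and still end by 17:35.

16:50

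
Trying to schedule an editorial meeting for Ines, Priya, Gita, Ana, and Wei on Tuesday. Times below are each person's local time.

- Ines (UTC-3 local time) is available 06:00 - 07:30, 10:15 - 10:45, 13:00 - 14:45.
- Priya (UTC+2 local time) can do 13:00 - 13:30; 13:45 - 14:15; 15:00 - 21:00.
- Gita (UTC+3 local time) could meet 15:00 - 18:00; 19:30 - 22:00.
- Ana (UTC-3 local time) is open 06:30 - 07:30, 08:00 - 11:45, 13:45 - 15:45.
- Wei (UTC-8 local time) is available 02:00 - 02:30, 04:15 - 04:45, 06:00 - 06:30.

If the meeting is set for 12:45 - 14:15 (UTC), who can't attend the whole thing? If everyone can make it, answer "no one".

Ines in UTC: 09:00-10:30, 13:15-13:45, 16:00-17:45 (add 3h to convert from UTC-3).
Priya in UTC: 11:00-11:30, 11:45-12:15, 13:00-19:00 (subtract 2h to convert from UTC+2).
Gita in UTC: 12:00-15:00, 16:30-19:00 (subtract 3h to convert from UTC+3).
Ana in UTC: 09:30-10:30, 11:00-14:45, 16:45-18:45 (add 3h to convert from UTC-3).
Wei in UTC: 10:00-10:30, 12:15-12:45, 14:00-14:30 (add 8h to convert from UTC-8).
Ines: not fully free for 12:45-14:15. Priya: not fully free for 12:45-14:15. Gita: free for 12:45-14:15. Ana: free for 12:45-14:15. Wei: not fully free for 12:45-14:15.

Ines, Priya, Wei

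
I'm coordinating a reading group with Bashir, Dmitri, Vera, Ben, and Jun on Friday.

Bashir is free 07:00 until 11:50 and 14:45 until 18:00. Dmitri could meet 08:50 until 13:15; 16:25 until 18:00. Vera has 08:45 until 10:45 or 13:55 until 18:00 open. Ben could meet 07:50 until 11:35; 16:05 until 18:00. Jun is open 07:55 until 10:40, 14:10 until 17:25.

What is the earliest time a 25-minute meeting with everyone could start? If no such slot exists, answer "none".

08:50

Bashir ∩ Dmitri: 08:50-11:50, 16:25-18:00.
Bashir ∩ Dmitri ∩ Vera: 08:50-10:45, 16:25-18:00.
Bashir ∩ Dmitri ∩ Vera ∩ Ben: 08:50-10:45, 16:25-18:00.
Bashir ∩ Dmitri ∩ Vera ∩ Ben ∩ Jun: 08:50-10:40, 16:25-17:25.
The first common window of at least 25 minutes is 08:50-10:40, so the earliest start is 08:50.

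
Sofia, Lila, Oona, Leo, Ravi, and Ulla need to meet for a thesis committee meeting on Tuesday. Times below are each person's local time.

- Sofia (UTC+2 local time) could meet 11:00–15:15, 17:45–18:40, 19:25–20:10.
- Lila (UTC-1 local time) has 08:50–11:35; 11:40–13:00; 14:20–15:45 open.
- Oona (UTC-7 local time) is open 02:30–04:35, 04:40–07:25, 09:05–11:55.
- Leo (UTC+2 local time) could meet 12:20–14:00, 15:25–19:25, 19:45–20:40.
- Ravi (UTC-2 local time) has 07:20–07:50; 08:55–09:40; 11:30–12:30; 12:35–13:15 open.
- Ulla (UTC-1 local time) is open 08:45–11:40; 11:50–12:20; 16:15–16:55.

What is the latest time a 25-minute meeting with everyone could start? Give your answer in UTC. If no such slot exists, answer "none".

11:10

Sofia in UTC: 09:00-13:15, 15:45-16:40, 17:25-18:10 (subtract 2h to convert from UTC+2).
Lila in UTC: 09:50-12:35, 12:40-14:00, 15:20-16:45 (add 1h to convert from UTC-1).
Oona in UTC: 09:30-11:35, 11:40-14:25, 16:05-18:55 (add 7h to convert from UTC-7).
Leo in UTC: 10:20-12:00, 13:25-17:25, 17:45-18:40 (subtract 2h to convert from UTC+2).
Ravi in UTC: 09:20-09:50, 10:55-11:40, 13:30-14:30, 14:35-15:15 (add 2h to convert from UTC-2).
Ulla in UTC: 09:45-12:40, 12:50-13:20, 17:15-17:55 (add 1h to convert from UTC-1).
Sofia ∩ Lila: 09:50-12:35, 12:40-13:15, 15:45-16:40.
Sofia ∩ Lila ∩ Oona: 09:50-11:35, 11:40-12:35, 12:40-13:15, 16:05-16:40.
Sofia ∩ Lila ∩ Oona ∩ Leo: 10:20-11:35, 11:40-12:00, 16:05-16:40.
Sofia ∩ Lila ∩ Oona ∩ Leo ∩ Ravi: 10:55-11:35.
Sofia ∩ Lila ∩ Oona ∩ Leo ∩ Ravi ∩ Ulla: 10:55-11:35.
Those are the intersection windows.
The last common window of at least 25 minutes is 10:55-11:35; a 25-minute meeting can start as late as 11:10 and still end by 11:35.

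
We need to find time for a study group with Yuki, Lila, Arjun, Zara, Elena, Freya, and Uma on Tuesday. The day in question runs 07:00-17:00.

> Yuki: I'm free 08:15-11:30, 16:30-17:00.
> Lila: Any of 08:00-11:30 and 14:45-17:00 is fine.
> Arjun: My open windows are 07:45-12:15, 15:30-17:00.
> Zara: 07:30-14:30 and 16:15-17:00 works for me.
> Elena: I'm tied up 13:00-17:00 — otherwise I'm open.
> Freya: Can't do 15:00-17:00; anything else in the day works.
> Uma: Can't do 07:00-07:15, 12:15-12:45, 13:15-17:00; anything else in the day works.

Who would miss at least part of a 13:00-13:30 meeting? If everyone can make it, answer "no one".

Arjun, Elena, Lila, Uma, Yuki

Yuki free: 08:15-11:30, 16:30-17:00.
Lila free: 08:00-11:30, 14:45-17:00.
Arjun free: 07:45-12:15, 15:30-17:00.
Zara free: 07:30-14:30, 16:15-17:00.
Elena free: 07:00-13:00 (invert busy blocks within the working day).
Freya free: 07:00-15:00 (invert busy blocks within the working day).
Uma free: 07:15-12:15, 12:45-13:15 (invert busy blocks within the working day).
Yuki: not fully free for 13:00-13:30. Lila: not fully free for 13:00-13:30. Arjun: not fully free for 13:00-13:30. Zara: free for 13:00-13:30. Elena: not fully free for 13:00-13:30. Freya: free for 13:00-13:30. Uma: not fully free for 13:00-13:30.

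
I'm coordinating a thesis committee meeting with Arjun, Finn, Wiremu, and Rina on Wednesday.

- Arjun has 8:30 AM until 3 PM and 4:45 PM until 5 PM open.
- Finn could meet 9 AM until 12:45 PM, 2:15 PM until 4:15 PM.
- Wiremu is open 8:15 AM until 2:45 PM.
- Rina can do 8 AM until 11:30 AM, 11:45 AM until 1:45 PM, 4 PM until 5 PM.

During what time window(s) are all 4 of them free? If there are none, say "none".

09:00-11:30, 11:45-12:45

Arjun ∩ Finn: 09:00-12:45, 14:15-15:00.
Arjun ∩ Finn ∩ Wiremu: 09:00-12:45, 14:15-14:45.
Arjun ∩ Finn ∩ Wiremu ∩ Rina: 09:00-11:30, 11:45-12:45.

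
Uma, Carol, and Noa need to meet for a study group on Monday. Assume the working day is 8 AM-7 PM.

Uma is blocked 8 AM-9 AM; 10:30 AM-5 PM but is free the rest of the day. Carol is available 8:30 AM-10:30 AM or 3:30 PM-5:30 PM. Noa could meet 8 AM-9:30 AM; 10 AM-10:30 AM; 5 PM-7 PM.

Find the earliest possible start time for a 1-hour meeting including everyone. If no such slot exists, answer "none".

none

Uma free: 09:00-10:30, 17:00-19:00 (invert busy blocks within the working day).
Carol free: 08:30-10:30, 15:30-17:30.
Noa free: 08:00-09:30, 10:00-10:30, 17:00-19:00.
Uma ∩ Carol: 09:00-10:30, 17:00-17:30.
Uma ∩ Carol ∩ Noa: 09:00-09:30, 10:00-10:30, 17:00-17:30.
So the common availability across everyone is 09:00-09:30, 10:00-10:30, 17:00-17:30.
No common window is at least 60 minutes long.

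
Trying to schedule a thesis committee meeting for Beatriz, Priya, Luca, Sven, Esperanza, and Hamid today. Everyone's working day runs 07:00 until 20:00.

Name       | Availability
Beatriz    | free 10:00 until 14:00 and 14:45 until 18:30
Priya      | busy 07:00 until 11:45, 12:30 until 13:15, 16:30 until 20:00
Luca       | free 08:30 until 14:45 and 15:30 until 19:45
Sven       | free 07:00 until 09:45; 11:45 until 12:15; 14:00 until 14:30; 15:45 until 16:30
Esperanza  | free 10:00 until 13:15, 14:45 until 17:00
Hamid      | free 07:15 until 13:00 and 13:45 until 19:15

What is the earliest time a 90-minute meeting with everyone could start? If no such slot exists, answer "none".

none

Beatriz free: 10:00-14:00, 14:45-18:30.
Priya free: 11:45-12:30, 13:15-16:30 (invert busy blocks within the working day).
Luca free: 08:30-14:45, 15:30-19:45.
Sven free: 07:00-09:45, 11:45-12:15, 14:00-14:30, 15:45-16:30.
Esperanza free: 10:00-13:15, 14:45-17:00.
Hamid free: 07:15-13:00, 13:45-19:15.
Beatriz ∩ Priya: 11:45-12:30, 13:15-14:00, 14:45-16:30.
Beatriz ∩ Priya ∩ Luca: 11:45-12:30, 13:15-14:00, 15:30-16:30.
Beatriz ∩ Priya ∩ Luca ∩ Sven: 11:45-12:15, 15:45-16:30.
Beatriz ∩ Priya ∩ Luca ∩ Sven ∩ Esperanza: 11:45-12:15, 15:45-16:30.
Beatriz ∩ Priya ∩ Luca ∩ Sven ∩ Esperanza ∩ Hamid: 11:45-12:15, 15:45-16:30.
Those are the intersection windows.
No common window is at least 90 minutes long.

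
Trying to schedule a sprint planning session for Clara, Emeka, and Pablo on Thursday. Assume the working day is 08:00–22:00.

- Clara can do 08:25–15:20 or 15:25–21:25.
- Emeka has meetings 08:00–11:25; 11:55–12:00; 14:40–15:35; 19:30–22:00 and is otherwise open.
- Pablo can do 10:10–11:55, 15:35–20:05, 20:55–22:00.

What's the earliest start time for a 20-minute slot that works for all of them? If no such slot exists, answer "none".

Clara free: 08:25-15:20, 15:25-21:25.
Emeka free: 11:25-11:55, 12:00-14:40, 15:35-19:30 (invert busy blocks within the working day).
Pablo free: 10:10-11:55, 15:35-20:05, 20:55-22:00.
Clara ∩ Emeka: 11:25-11:55, 12:00-14:40, 15:35-19:30.
Clara ∩ Emeka ∩ Pablo: 11:25-11:55, 15:35-19:30.
The first common window of at least 20 minutes is 11:25-11:55, so the earliest start is 11:25.

11:25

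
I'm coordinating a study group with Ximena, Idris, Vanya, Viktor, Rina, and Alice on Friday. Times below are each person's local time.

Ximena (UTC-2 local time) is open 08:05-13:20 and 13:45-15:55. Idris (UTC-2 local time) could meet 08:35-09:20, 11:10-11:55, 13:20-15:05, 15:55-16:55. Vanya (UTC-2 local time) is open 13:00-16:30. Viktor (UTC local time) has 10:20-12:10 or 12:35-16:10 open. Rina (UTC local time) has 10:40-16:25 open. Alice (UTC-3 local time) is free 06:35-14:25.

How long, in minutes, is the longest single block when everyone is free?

Ximena in UTC: 10:05-15:20, 15:45-17:55 (add 2h to convert from UTC-2).
Idris in UTC: 10:35-11:20, 13:10-13:55, 15:20-17:05, 17:55-18:55 (add 2h to convert from UTC-2).
Vanya in UTC: 15:00-18:30 (add 2h to convert from UTC-2).
Viktor in UTC: 10:20-12:10, 12:35-16:10.
Rina in UTC: 10:40-16:25.
Alice in UTC: 09:35-17:25 (add 3h to convert from UTC-3).
Ximena ∩ Idris: 10:35-11:20, 13:10-13:55, 15:45-17:05.
Ximena ∩ Idris ∩ Vanya: 15:45-17:05.
Ximena ∩ Idris ∩ Vanya ∩ Viktor: 15:45-16:10.
Ximena ∩ Idris ∩ Vanya ∩ Viktor ∩ Rina: 15:45-16:10.
Ximena ∩ Idris ∩ Vanya ∩ Viktor ∩ Rina ∩ Alice: 15:45-16:10.
The longest is 15:45-16:10 at 25 minutes.

25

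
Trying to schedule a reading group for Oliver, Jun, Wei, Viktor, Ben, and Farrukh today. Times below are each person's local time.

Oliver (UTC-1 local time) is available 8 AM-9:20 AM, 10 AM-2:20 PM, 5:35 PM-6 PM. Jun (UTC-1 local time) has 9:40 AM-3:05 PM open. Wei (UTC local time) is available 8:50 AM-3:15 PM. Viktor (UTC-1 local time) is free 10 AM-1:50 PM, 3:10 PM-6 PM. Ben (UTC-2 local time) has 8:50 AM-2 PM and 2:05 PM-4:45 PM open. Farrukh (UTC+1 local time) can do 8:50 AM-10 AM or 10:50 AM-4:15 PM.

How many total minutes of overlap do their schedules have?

Oliver in UTC: 09:00-10:20, 11:00-15:20, 18:35-19:00 (add 1h to convert from UTC-1).
Jun in UTC: 10:40-16:05 (add 1h to convert from UTC-1).
Wei in UTC: 08:50-15:15.
Viktor in UTC: 11:00-14:50, 16:10-19:00 (add 1h to convert from UTC-1).
Ben in UTC: 10:50-16:00, 16:05-18:45 (add 2h to convert from UTC-2).
Farrukh in UTC: 07:50-09:00, 09:50-15:15 (subtract 1h to convert from UTC+1).
Oliver ∩ Jun: 11:00-15:20.
Oliver ∩ Jun ∩ Wei: 11:00-15:15.
Oliver ∩ Jun ∩ Wei ∩ Viktor: 11:00-14:50.
Oliver ∩ Jun ∩ Wei ∩ Viktor ∩ Ben: 11:00-14:50.
Oliver ∩ Jun ∩ Wei ∩ Viktor ∩ Ben ∩ Farrukh: 11:00-14:50.
That's a single block of 230 minutes.

230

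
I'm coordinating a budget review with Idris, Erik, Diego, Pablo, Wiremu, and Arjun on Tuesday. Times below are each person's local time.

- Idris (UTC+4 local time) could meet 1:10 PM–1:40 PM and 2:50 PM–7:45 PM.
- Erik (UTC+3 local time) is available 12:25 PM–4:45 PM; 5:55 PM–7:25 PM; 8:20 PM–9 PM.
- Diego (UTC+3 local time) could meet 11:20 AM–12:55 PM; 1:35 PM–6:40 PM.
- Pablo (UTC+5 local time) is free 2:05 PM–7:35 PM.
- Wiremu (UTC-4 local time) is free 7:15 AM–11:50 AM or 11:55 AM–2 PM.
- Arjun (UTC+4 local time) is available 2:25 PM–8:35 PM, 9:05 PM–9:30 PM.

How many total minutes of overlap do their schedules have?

150

Idris in UTC: 09:10-09:40, 10:50-15:45 (subtract 4h to convert from UTC+4).
Erik in UTC: 09:25-13:45, 14:55-16:25, 17:20-18:00 (subtract 3h to convert from UTC+3).
Diego in UTC: 08:20-09:55, 10:35-15:40 (subtract 3h to convert from UTC+3).
Pablo in UTC: 09:05-14:35 (subtract 5h to convert from UTC+5).
Wiremu in UTC: 11:15-15:50, 15:55-18:00 (add 4h to convert from UTC-4).
Arjun in UTC: 10:25-16:35, 17:05-17:30 (subtract 4h to convert from UTC+4).
Idris ∩ Erik: 09:25-09:40, 10:50-13:45, 14:55-15:45.
Idris ∩ Erik ∩ Diego: 09:25-09:40, 10:50-13:45, 14:55-15:40.
Idris ∩ Erik ∩ Diego ∩ Pablo: 09:25-09:40, 10:50-13:45.
Idris ∩ Erik ∩ Diego ∩ Pablo ∩ Wiremu: 11:15-13:45.
Idris ∩ Erik ∩ Diego ∩ Pablo ∩ Wiremu ∩ Arjun: 11:15-13:45.
That's a single block of 150 minutes.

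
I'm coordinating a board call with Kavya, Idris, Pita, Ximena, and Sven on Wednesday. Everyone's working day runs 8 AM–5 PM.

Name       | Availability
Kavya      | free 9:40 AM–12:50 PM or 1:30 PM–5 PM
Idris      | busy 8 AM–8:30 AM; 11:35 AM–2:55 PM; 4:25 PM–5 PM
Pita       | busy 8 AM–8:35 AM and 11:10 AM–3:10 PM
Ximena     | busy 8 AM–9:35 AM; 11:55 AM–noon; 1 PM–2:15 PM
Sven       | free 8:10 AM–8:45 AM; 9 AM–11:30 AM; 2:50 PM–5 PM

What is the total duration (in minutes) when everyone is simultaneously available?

Kavya free: 09:40-12:50, 13:30-17:00.
Idris free: 08:30-11:35, 14:55-16:25 (invert busy blocks within the working day).
Pita free: 08:35-11:10, 15:10-17:00 (invert busy blocks within the working day).
Ximena free: 09:35-11:55, 12:00-13:00, 14:15-17:00 (invert busy blocks within the working day).
Sven free: 08:10-08:45, 09:00-11:30, 14:50-17:00.
Kavya ∩ Idris: 09:40-11:35, 14:55-16:25.
Kavya ∩ Idris ∩ Pita: 09:40-11:10, 15:10-16:25.
Kavya ∩ Idris ∩ Pita ∩ Ximena: 09:40-11:10, 15:10-16:25.
Kavya ∩ Idris ∩ Pita ∩ Ximena ∩ Sven: 09:40-11:10, 15:10-16:25.
Summing the common windows: 90 + 75 = 165 minutes.

165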